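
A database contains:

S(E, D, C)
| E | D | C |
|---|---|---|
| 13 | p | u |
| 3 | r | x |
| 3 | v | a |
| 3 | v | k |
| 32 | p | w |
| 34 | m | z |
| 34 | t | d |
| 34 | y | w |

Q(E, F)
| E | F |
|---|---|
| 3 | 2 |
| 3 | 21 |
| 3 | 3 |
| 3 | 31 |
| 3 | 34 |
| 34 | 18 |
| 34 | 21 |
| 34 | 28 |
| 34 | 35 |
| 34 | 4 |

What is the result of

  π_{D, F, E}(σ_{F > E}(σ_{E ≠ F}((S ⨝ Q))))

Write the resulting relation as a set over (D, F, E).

S ⋈ Q (natural join on E): {(3, r, x, 2), (3, r, x, 21), (3, r, x, 3), (3, r, x, 31), (3, r, x, 34), (3, v, a, 2), (3, v, a, 21), (3, v, a, 3), (3, v, a, 31), (3, v, a, 34), (3, v, k, 2), (3, v, k, 21), (3, v, k, 3), (3, v, k, 31), (3, v, k, 34), (34, m, z, 18), (34, m, z, 21), (34, m, z, 28), (34, m, z, 35), (34, m, z, 4), (34, t, d, 18), (34, t, d, 21), (34, t, d, 28), (34, t, d, 35), (34, t, d, 4), (34, y, w, 18), (34, y, w, 21), (34, y, w, 28), (34, y, w, 35), (34, y, w, 4)}
σ[E ≠ F]: keep tuples satisfying E ≠ F → {(3, r, x, 2), (3, r, x, 21), (3, r, x, 31), (3, r, x, 34), (3, v, a, 2), (3, v, a, 21), (3, v, a, 31), (3, v, a, 34), (3, v, k, 2), (3, v, k, 21), (3, v, k, 31), (3, v, k, 34), (34, m, z, 18), (34, m, z, 21), (34, m, z, 28), (34, m, z, 35), (34, m, z, 4), (34, t, d, 18), (34, t, d, 21), (34, t, d, 28), (34, t, d, 35), (34, t, d, 4), (34, y, w, 18), (34, y, w, 21), (34, y, w, 28), (34, y, w, 35), (34, y, w, 4)}
σ[F > E]: keep tuples satisfying F > E → {(3, r, x, 21), (3, r, x, 31), (3, r, x, 34), (3, v, a, 21), (3, v, a, 31), (3, v, a, 34), (3, v, k, 21), (3, v, k, 31), (3, v, k, 34), (34, m, z, 35), (34, t, d, 35), (34, y, w, 35)}
Projecting to D, F, E (3 duplicate(s) eliminated): {(m, 35, 34), (r, 21, 3), (r, 31, 3), (r, 34, 3), (t, 35, 34), (v, 21, 3), (v, 31, 3), (v, 34, 3), (y, 35, 34)}

{(m, 35, 34), (r, 21, 3), (r, 31, 3), (r, 34, 3), (t, 35, 34), (v, 21, 3), (v, 31, 3), (v, 34, 3), (y, 35, 34)}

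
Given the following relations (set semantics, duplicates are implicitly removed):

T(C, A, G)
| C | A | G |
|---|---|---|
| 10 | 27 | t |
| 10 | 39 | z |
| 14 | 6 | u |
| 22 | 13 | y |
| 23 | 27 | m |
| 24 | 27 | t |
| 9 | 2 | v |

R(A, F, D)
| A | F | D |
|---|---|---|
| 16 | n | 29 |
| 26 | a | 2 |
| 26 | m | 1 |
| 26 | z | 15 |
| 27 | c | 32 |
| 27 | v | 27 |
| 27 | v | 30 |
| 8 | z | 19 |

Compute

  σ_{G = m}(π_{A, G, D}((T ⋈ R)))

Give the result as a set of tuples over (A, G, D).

Natural join on A: {(10, 27, t, c, 32), (10, 27, t, v, 27), (10, 27, t, v, 30), (23, 27, m, c, 32), (23, 27, m, v, 27), (23, 27, m, v, 30), (24, 27, t, c, 32), (24, 27, t, v, 27), (24, 27, t, v, 30)}
π_{A, G, D} gives {(27, m, 27), (27, m, 30), (27, m, 32), (27, t, 27), (27, t, 30), (27, t, 32)} (3 duplicate(s) eliminated).
Filtering on G = m leaves {(27, m, 27), (27, m, 30), (27, m, 32)}.

{(27, m, 27), (27, m, 30), (27, m, 32)}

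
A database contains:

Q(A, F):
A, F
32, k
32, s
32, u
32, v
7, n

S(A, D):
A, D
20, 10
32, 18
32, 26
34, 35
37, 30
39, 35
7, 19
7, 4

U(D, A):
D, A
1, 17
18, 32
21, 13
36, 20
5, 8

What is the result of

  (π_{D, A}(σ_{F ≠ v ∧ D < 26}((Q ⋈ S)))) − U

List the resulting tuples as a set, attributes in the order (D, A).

{(19, 7), (4, 7)}

Q ⋈ S (natural join on A): {(32, k, 18), (32, k, 26), (32, s, 18), (32, s, 26), (32, u, 18), (32, u, 26), (32, v, 18), (32, v, 26), (7, n, 19), (7, n, 4)}
σ[F ≠ v ∧ D < 26]: keep tuples satisfying F ≠ v ∧ D < 26 → {(32, k, 18), (32, s, 18), (32, u, 18), (7, n, 19), (7, n, 4)}
Projecting to D, A (2 duplicate(s) eliminated): {(18, 32), (19, 7), (4, 7)}
Difference: {(18, 32), (19, 7), (4, 7)} with {(1, 17), (18, 32), (21, 13), (36, 20), (5, 8)} → {(19, 7), (4, 7)}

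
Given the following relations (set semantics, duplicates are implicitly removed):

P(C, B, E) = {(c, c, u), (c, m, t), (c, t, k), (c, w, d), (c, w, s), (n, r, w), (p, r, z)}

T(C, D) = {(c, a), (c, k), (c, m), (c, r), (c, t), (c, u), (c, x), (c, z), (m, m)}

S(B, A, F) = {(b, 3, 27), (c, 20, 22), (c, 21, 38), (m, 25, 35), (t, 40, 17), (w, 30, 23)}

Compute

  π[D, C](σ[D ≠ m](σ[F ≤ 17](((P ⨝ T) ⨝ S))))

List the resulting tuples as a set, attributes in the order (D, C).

{(a, c), (k, c), (r, c), (t, c), (u, c), (x, c), (z, c)}

Natural join on C: {(c, c, u, a), (c, c, u, k), (c, c, u, m), (c, c, u, r), (c, c, u, t), (c, c, u, u), (c, c, u, x), (c, c, u, z), (c, m, t, a), (c, m, t, k), (c, m, t, m), (c, m, t, r), (c, m, t, t), (c, m, t, u), (c, m, t, x), (c, m, t, z), (c, t, k, a), (c, t, k, k), (c, t, k, m), (c, t, k, r), (c, t, k, t), (c, t, k, u), (c, t, k, x), (c, t, k, z), (c, w, d, a), (c, w, d, k), (c, w, d, m), (c, w, d, r), (c, w, d, t), (c, w, d, u), (c, w, d, x), (c, w, d, z), (c, w, s, a), (c, w, s, k), (c, w, s, m), (c, w, s, r), (c, w, s, t), (c, w, s, u), (c, w, s, x), (c, w, s, z)}
Natural join on B: {(c, c, u, a, 20, 22), (c, c, u, a, 21, 38), (c, c, u, k, 20, 22), (c, c, u, k, 21, 38), (c, c, u, m, 20, 22), (c, c, u, m, 21, 38), (c, c, u, r, 20, 22), (c, c, u, r, 21, 38), (c, c, u, t, 20, 22), (c, c, u, t, 21, 38), (c, c, u, u, 20, 22), (c, c, u, u, 21, 38), (c, c, u, x, 20, 22), (c, c, u, x, 21, 38), (c, c, u, z, 20, 22), (c, c, u, z, 21, 38), (c, m, t, a, 25, 35), (c, m, t, k, 25, 35), (c, m, t, m, 25, 35), (c, m, t, r, 25, 35), (c, m, t, t, 25, 35), (c, m, t, u, 25, 35), (c, m, t, x, 25, 35), (c, m, t, z, 25, 35), (c, t, k, a, 40, 17), (c, t, k, k, 40, 17), (c, t, k, m, 40, 17), (c, t, k, r, 40, 17), (c, t, k, t, 40, 17), (c, t, k, u, 40, 17), (c, t, k, x, 40, 17), (c, t, k, z, 40, 17), (c, w, d, a, 30, 23), (c, w, d, k, 30, 23), (c, w, d, m, 30, 23), (c, w, d, r, 30, 23), (c, w, d, t, 30, 23), (c, w, d, u, 30, 23), (c, w, d, x, 30, 23), (c, w, d, z, 30, 23), (c, w, s, a, 30, 23), (c, w, s, k, 30, 23), (c, w, s, m, 30, 23), (c, w, s, r, 30, 23), (c, w, s, t, 30, 23), (c, w, s, u, 30, 23), (c, w, s, x, 30, 23), (c, w, s, z, 30, 23)}
Apply σ_{F ≤ 17}; surviving tuples: {(c, t, k, a, 40, 17), (c, t, k, k, 40, 17), (c, t, k, m, 40, 17), (c, t, k, r, 40, 17), (c, t, k, t, 40, 17), (c, t, k, u, 40, 17), (c, t, k, x, 40, 17), (c, t, k, z, 40, 17)}
Apply σ_{D ≠ m}; surviving tuples: {(c, t, k, a, 40, 17), (c, t, k, k, 40, 17), (c, t, k, r, 40, 17), (c, t, k, t, 40, 17), (c, t, k, u, 40, 17), (c, t, k, x, 40, 17), (c, t, k, z, 40, 17)}
π_{D, C} gives {(a, c), (k, c), (r, c), (t, c), (u, c), (x, c), (z, c)}.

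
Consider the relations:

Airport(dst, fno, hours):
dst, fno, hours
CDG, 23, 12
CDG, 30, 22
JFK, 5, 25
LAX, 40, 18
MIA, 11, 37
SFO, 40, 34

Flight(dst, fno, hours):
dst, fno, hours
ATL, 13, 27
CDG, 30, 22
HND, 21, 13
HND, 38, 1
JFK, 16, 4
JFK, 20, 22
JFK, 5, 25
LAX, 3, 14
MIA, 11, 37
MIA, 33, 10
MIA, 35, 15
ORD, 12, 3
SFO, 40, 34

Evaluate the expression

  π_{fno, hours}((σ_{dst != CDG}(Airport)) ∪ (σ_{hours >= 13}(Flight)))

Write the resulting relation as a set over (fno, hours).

{(11, 37), (13, 27), (20, 22), (21, 13), (3, 14), (30, 22), (35, 15), (40, 18), (40, 34), (5, 25)}

Apply σ_{dst != CDG}; surviving tuples: {(JFK, 5, 25), (LAX, 40, 18), (MIA, 11, 37), (SFO, 40, 34)}
Apply σ_{hours >= 13}; surviving tuples: {(ATL, 13, 27), (CDG, 30, 22), (HND, 21, 13), (JFK, 20, 22), (JFK, 5, 25), (LAX, 3, 14), (MIA, 11, 37), (MIA, 35, 15), (SFO, 40, 34)}
Taking the union: {(ATL, 13, 27), (CDG, 30, 22), (HND, 21, 13), (JFK, 20, 22), (JFK, 5, 25), (LAX, 3, 14), (LAX, 40, 18), (MIA, 11, 37), (MIA, 35, 15), (SFO, 40, 34)}
π_{fno, hours} gives {(11, 37), (13, 27), (20, 22), (21, 13), (3, 14), (30, 22), (35, 15), (40, 18), (40, 34), (5, 25)}.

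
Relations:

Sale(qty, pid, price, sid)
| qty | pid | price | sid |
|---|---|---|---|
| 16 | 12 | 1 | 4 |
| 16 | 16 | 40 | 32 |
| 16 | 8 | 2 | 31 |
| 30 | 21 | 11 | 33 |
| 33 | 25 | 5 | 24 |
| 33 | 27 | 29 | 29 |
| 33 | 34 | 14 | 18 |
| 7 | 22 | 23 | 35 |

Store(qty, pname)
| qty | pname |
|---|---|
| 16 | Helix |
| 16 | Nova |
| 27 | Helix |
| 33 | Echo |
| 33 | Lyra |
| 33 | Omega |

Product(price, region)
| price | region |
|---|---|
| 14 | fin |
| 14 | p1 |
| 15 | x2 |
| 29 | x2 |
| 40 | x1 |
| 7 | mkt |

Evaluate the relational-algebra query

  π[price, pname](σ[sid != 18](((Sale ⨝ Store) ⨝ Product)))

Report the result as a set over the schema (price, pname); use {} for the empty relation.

{(29, Echo), (29, Lyra), (29, Omega), (40, Helix), (40, Nova)}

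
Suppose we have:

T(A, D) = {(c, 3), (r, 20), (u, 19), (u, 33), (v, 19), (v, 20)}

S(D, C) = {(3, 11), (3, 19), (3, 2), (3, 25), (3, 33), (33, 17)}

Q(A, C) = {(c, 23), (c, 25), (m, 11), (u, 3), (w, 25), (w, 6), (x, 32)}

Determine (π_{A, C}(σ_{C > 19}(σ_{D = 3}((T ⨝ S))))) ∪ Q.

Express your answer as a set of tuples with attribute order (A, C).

Natural join on D: {(c, 3, 11), (c, 3, 19), (c, 3, 2), (c, 3, 25), (c, 3, 33), (u, 33, 17)}
Selection D = 3: {(c, 3, 11), (c, 3, 19), (c, 3, 2), (c, 3, 25), (c, 3, 33)}
Selection C > 19: {(c, 3, 25), (c, 3, 33)}
π_{A, C} gives {(c, 25), (c, 33)}.
Set union of the two operands is {(c, 23), (c, 25), (c, 33), (m, 11), (u, 3), (w, 25), (w, 6), (x, 32)}.

{(c, 23), (c, 25), (c, 33), (m, 11), (u, 3), (w, 25), (w, 6), (x, 32)}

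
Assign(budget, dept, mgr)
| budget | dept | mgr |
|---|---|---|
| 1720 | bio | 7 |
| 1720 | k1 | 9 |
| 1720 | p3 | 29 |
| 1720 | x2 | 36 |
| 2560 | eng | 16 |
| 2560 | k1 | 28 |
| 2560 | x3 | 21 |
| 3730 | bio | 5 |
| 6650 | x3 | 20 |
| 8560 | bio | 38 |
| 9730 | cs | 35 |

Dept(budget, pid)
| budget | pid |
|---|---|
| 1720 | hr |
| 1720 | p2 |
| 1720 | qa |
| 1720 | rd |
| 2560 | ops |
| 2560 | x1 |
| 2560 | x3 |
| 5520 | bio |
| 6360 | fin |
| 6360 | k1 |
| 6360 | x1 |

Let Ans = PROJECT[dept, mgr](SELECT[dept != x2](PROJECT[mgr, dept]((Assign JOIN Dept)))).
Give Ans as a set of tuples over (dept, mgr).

Assign ⋈ Dept (natural join on budget): {(1720, bio, 7, hr), (1720, bio, 7, p2), (1720, bio, 7, qa), (1720, bio, 7, rd), (1720, k1, 9, hr), (1720, k1, 9, p2), (1720, k1, 9, qa), (1720, k1, 9, rd), (1720, p3, 29, hr), (1720, p3, 29, p2), (1720, p3, 29, qa), (1720, p3, 29, rd), (1720, x2, 36, hr), (1720, x2, 36, p2), (1720, x2, 36, qa), (1720, x2, 36, rd), (2560, eng, 16, ops), (2560, eng, 16, x1), (2560, eng, 16, x3), (2560, k1, 28, ops), (2560, k1, 28, x1), (2560, k1, 28, x3), (2560, x3, 21, ops), (2560, x3, 21, x1), (2560, x3, 21, x3)}
π[mgr, dept]: project onto (mgr, dept) (18 duplicate(s) eliminated) → {(16, eng), (21, x3), (28, k1), (29, p3), (36, x2), (7, bio), (9, k1)}
σ[dept != x2]: keep tuples satisfying dept != x2 → {(16, eng), (21, x3), (28, k1), (29, p3), (7, bio), (9, k1)}
π[dept, mgr]: project onto (dept, mgr) → {(bio, 7), (eng, 16), (k1, 28), (k1, 9), (p3, 29), (x3, 21)}

{(bio, 7), (eng, 16), (k1, 28), (k1, 9), (p3, 29), (x3, 21)}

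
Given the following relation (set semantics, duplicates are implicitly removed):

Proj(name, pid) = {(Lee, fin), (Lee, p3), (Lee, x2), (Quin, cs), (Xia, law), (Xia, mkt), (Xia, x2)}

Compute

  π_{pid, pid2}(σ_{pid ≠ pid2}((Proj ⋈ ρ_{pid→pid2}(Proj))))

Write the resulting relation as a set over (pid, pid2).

{(fin, p3), (fin, x2), (law, mkt), (law, x2), (mkt, law), (mkt, x2), (p3, fin), (p3, x2), (x2, fin), (x2, law), (x2, mkt), (x2, p3)}

ρ[pid→pid2]: schema becomes (name, pid2); tuples unchanged.
Joining Proj and ρ_{pid→pid2}(Proj) on name yields {(Lee, fin, fin), (Lee, fin, p3), (Lee, fin, x2), (Lee, p3, fin), (Lee, p3, p3), (Lee, p3, x2), (Lee, x2, fin), (Lee, x2, p3), (Lee, x2, x2), (Quin, cs, cs), (Xia, law, law), (Xia, law, mkt), (Xia, law, x2), (Xia, mkt, law), (Xia, mkt, mkt), (Xia, mkt, x2), (Xia, x2, law), (Xia, x2, mkt), (Xia, x2, x2)}.
Selection pid ≠ pid2: {(Lee, fin, p3), (Lee, fin, x2), (Lee, p3, fin), (Lee, p3, x2), (Lee, x2, fin), (Lee, x2, p3), (Xia, law, mkt), (Xia, law, x2), (Xia, mkt, law), (Xia, mkt, x2), (Xia, x2, law), (Xia, x2, mkt)}
π_{pid, pid2} gives {(fin, p3), (fin, x2), (law, mkt), (law, x2), (mkt, law), (mkt, x2), (p3, fin), (p3, x2), (x2, fin), (x2, law), (x2, mkt), (x2, p3)}.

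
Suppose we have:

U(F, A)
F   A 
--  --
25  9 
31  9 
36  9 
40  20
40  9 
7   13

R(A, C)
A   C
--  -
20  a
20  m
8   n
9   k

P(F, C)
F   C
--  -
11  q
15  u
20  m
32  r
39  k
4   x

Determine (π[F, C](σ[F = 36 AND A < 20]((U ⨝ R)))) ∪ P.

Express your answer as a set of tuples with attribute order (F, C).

{(11, q), (15, u), (20, m), (32, r), (36, k), (39, k), (4, x)}

Natural join on A: {(25, 9, k), (31, 9, k), (36, 9, k), (40, 20, a), (40, 20, m), (40, 9, k)}
Selection F = 36 AND A < 20: {(36, 9, k)}
π[F, C]: project onto (F, C) → {(36, k)}
Taking the union: {(11, q), (15, u), (20, m), (32, r), (36, k), (39, k), (4, x)}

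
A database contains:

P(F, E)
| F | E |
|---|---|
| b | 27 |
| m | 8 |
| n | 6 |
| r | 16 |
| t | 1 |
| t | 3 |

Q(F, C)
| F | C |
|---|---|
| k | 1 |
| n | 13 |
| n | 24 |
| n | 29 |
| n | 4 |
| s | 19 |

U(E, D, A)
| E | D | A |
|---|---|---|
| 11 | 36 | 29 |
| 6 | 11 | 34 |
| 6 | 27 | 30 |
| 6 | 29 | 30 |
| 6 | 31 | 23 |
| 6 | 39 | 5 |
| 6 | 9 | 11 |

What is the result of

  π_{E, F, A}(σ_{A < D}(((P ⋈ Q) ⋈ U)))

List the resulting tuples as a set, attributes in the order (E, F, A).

Natural join on F: {(n, 6, 13), (n, 6, 24), (n, 6, 29), (n, 6, 4)}
Natural join on E: {(n, 6, 13, 11, 34), (n, 6, 13, 27, 30), (n, 6, 13, 29, 30), (n, 6, 13, 31, 23), (n, 6, 13, 39, 5), (n, 6, 13, 9, 11), (n, 6, 24, 11, 34), (n, 6, 24, 27, 30), (n, 6, 24, 29, 30), (n, 6, 24, 31, 23), (n, 6, 24, 39, 5), (n, 6, 24, 9, 11), (n, 6, 29, 11, 34), (n, 6, 29, 27, 30), (n, 6, 29, 29, 30), (n, 6, 29, 31, 23), (n, 6, 29, 39, 5), (n, 6, 29, 9, 11), (n, 6, 4, 11, 34), (n, 6, 4, 27, 30), (n, 6, 4, 29, 30), (n, 6, 4, 31, 23), (n, 6, 4, 39, 5), (n, 6, 4, 9, 11)}
Filtering on A < D leaves {(n, 6, 13, 31, 23), (n, 6, 13, 39, 5), (n, 6, 24, 31, 23), (n, 6, 24, 39, 5), (n, 6, 29, 31, 23), (n, 6, 29, 39, 5), (n, 6, 4, 31, 23), (n, 6, 4, 39, 5)}.
π_{E, F, A} gives {(6, n, 23), (6, n, 5)} (6 duplicate(s) eliminated).

{(6, n, 23), (6, n, 5)}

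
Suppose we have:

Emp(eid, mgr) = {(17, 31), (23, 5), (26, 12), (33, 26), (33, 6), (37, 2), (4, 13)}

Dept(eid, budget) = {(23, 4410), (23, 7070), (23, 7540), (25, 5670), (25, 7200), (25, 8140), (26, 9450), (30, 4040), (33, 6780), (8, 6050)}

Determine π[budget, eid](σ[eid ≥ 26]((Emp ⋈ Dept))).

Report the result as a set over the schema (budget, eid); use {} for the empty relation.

{(6780, 33), (9450, 26)}

Emp ⋈ Dept (natural join on eid): {(23, 5, 4410), (23, 5, 7070), (23, 5, 7540), (26, 12, 9450), (33, 26, 6780), (33, 6, 6780)}
Selection eid ≥ 26: {(26, 12, 9450), (33, 26, 6780), (33, 6, 6780)}
Projecting to budget, eid (1 duplicate(s) eliminated): {(6780, 33), (9450, 26)}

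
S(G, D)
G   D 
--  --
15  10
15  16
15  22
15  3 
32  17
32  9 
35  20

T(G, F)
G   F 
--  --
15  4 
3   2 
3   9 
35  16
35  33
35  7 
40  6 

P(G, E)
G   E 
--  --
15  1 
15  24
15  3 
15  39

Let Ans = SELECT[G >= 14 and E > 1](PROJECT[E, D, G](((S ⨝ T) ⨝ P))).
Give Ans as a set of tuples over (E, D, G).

S ⋈ T (natural join on G): {(15, 10, 4), (15, 16, 4), (15, 22, 4), (15, 3, 4), (35, 20, 16), (35, 20, 33), (35, 20, 7)}
(S ⨝ T) ⋈ P (natural join on G): {(15, 10, 4, 1), (15, 10, 4, 24), (15, 10, 4, 3), (15, 10, 4, 39), (15, 16, 4, 1), (15, 16, 4, 24), (15, 16, 4, 3), (15, 16, 4, 39), (15, 22, 4, 1), (15, 22, 4, 24), (15, 22, 4, 3), (15, 22, 4, 39), (15, 3, 4, 1), (15, 3, 4, 24), (15, 3, 4, 3), (15, 3, 4, 39)}
Keep only column(s) E, D, G: {(1, 10, 15), (1, 16, 15), (1, 22, 15), (1, 3, 15), (24, 10, 15), (24, 16, 15), (24, 22, 15), (24, 3, 15), (3, 10, 15), (3, 16, 15), (3, 22, 15), (3, 3, 15), (39, 10, 15), (39, 16, 15), (39, 22, 15), (39, 3, 15)}
Filtering on G >= 14 and E > 1 leaves {(24, 10, 15), (24, 16, 15), (24, 22, 15), (24, 3, 15), (3, 10, 15), (3, 16, 15), (3, 22, 15), (3, 3, 15), (39, 10, 15), (39, 16, 15), (39, 22, 15), (39, 3, 15)}.

{(24, 10, 15), (24, 16, 15), (24, 22, 15), (24, 3, 15), (3, 10, 15), (3, 16, 15), (3, 22, 15), (3, 3, 15), (39, 10, 15), (39, 16, 15), (39, 22, 15), (39, 3, 15)}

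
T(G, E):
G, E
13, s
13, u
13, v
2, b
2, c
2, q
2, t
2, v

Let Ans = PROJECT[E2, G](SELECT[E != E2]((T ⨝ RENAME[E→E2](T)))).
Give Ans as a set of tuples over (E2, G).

{(b, 2), (c, 2), (q, 2), (s, 13), (t, 2), (u, 13), (v, 13), (v, 2)}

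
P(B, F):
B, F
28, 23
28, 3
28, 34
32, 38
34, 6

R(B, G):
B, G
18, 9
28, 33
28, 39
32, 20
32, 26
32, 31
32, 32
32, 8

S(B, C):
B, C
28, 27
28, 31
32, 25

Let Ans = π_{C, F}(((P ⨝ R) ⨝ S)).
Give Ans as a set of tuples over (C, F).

{(25, 38), (27, 23), (27, 3), (27, 34), (31, 23), (31, 3), (31, 34)}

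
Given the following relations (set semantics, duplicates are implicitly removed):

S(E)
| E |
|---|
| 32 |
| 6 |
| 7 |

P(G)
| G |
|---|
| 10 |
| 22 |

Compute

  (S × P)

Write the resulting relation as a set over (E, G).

{(32, 10), (32, 22), (6, 10), (6, 22), (7, 10), (7, 22)}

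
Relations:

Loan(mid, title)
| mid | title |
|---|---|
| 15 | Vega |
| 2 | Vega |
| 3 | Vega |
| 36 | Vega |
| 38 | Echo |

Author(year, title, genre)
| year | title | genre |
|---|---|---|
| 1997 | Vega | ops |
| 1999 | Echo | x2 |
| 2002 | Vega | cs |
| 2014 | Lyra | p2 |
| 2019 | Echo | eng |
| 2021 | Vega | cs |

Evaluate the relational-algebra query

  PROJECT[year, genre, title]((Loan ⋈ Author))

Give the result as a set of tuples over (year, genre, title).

{(1997, ops, Vega), (1999, x2, Echo), (2002, cs, Vega), (2019, eng, Echo), (2021, cs, Vega)}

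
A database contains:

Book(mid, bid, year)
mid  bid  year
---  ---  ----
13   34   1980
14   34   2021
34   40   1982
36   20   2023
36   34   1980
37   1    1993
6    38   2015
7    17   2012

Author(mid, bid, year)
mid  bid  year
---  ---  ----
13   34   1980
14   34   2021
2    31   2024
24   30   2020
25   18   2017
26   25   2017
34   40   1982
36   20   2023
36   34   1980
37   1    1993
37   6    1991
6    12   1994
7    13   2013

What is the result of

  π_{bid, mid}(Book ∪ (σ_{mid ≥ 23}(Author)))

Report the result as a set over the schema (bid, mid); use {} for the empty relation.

Selection mid ≥ 23: {(24, 30, 2020), (25, 18, 2017), (26, 25, 2017), (34, 40, 1982), (36, 20, 2023), (36, 34, 1980), (37, 1, 1993), (37, 6, 1991)}
Union: {(13, 34, 1980), (14, 34, 2021), (34, 40, 1982), (36, 20, 2023), (36, 34, 1980), (37, 1, 1993), (6, 38, 2015), (7, 17, 2012)} with {(24, 30, 2020), (25, 18, 2017), (26, 25, 2017), (34, 40, 1982), (36, 20, 2023), (36, 34, 1980), (37, 1, 1993), (37, 6, 1991)} → {(13, 34, 1980), (14, 34, 2021), (24, 30, 2020), (25, 18, 2017), (26, 25, 2017), (34, 40, 1982), (36, 20, 2023), (36, 34, 1980), (37, 1, 1993), (37, 6, 1991), (6, 38, 2015), (7, 17, 2012)}
π_{bid, mid} gives {(1, 37), (17, 7), (18, 25), (20, 36), (25, 26), (30, 24), (34, 13), (34, 14), (34, 36), (38, 6), (40, 34), (6, 37)}.

{(1, 37), (17, 7), (18, 25), (20, 36), (25, 26), (30, 24), (34, 13), (34, 14), (34, 36), (38, 6), (40, 34), (6, 37)}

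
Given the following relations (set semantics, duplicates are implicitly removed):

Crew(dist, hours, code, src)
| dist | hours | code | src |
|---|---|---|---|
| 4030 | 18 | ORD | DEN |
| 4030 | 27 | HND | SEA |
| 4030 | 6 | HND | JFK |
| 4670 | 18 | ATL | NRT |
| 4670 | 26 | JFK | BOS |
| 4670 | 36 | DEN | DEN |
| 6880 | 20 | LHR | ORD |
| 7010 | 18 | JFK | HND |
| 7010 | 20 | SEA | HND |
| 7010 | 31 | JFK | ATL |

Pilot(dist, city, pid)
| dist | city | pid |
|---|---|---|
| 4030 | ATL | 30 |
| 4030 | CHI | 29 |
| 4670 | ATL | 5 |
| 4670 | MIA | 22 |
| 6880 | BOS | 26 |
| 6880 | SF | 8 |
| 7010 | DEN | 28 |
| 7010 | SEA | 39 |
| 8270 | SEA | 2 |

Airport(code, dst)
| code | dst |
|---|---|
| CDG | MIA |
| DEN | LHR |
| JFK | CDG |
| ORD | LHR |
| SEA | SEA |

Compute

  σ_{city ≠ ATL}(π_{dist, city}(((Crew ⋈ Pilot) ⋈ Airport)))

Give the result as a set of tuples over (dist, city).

Natural join on dist: {(4030, 18, ORD, DEN, ATL, 30), (4030, 18, ORD, DEN, CHI, 29), (4030, 27, HND, SEA, ATL, 30), (4030, 27, HND, SEA, CHI, 29), (4030, 6, HND, JFK, ATL, 30), (4030, 6, HND, JFK, CHI, 29), (4670, 18, ATL, NRT, ATL, 5), (4670, 18, ATL, NRT, MIA, 22), (4670, 26, JFK, BOS, ATL, 5), (4670, 26, JFK, BOS, MIA, 22), (4670, 36, DEN, DEN, ATL, 5), (4670, 36, DEN, DEN, MIA, 22), (6880, 20, LHR, ORD, BOS, 26), (6880, 20, LHR, ORD, SF, 8), (7010, 18, JFK, HND, DEN, 28), (7010, 18, JFK, HND, SEA, 39), (7010, 20, SEA, HND, DEN, 28), (7010, 20, SEA, HND, SEA, 39), (7010, 31, JFK, ATL, DEN, 28), (7010, 31, JFK, ATL, SEA, 39)}
Natural join on code: {(4030, 18, ORD, DEN, ATL, 30, LHR), (4030, 18, ORD, DEN, CHI, 29, LHR), (4670, 26, JFK, BOS, ATL, 5, CDG), (4670, 26, JFK, BOS, MIA, 22, CDG), (4670, 36, DEN, DEN, ATL, 5, LHR), (4670, 36, DEN, DEN, MIA, 22, LHR), (7010, 18, JFK, HND, DEN, 28, CDG), (7010, 18, JFK, HND, SEA, 39, CDG), (7010, 20, SEA, HND, DEN, 28, SEA), (7010, 20, SEA, HND, SEA, 39, SEA), (7010, 31, JFK, ATL, DEN, 28, CDG), (7010, 31, JFK, ATL, SEA, 39, CDG)}
π_{dist, city} gives {(4030, ATL), (4030, CHI), (4670, ATL), (4670, MIA), (7010, DEN), (7010, SEA)} (6 duplicate(s) eliminated).
Selection city ≠ ATL: {(4030, CHI), (4670, MIA), (7010, DEN), (7010, SEA)}

{(4030, CHI), (4670, MIA), (7010, DEN), (7010, SEA)}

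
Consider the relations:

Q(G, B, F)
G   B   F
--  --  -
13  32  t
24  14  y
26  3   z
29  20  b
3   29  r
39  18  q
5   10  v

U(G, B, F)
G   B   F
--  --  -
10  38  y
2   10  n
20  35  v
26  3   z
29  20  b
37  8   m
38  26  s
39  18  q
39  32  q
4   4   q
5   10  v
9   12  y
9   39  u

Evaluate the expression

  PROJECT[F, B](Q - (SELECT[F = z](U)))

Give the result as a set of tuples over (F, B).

{(b, 20), (q, 18), (r, 29), (t, 32), (v, 10), (y, 14)}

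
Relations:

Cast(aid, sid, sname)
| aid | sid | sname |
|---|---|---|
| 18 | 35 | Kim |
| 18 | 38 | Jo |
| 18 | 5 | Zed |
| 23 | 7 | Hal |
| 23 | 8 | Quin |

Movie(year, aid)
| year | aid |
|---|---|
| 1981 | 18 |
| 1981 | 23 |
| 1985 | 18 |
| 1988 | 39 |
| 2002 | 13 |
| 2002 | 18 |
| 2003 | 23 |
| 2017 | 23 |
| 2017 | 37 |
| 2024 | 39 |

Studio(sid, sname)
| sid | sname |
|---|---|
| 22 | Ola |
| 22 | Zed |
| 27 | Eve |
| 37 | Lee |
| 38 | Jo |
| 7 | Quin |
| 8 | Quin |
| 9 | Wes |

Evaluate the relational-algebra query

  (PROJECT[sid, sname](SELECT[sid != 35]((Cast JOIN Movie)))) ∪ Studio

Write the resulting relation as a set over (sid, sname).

{(22, Ola), (22, Zed), (27, Eve), (37, Lee), (38, Jo), (5, Zed), (7, Hal), (7, Quin), (8, Quin), (9, Wes)}

Natural join on aid: {(18, 35, Kim, 1981), (18, 35, Kim, 1985), (18, 35, Kim, 2002), (18, 38, Jo, 1981), (18, 38, Jo, 1985), (18, 38, Jo, 2002), (18, 5, Zed, 1981), (18, 5, Zed, 1985), (18, 5, Zed, 2002), (23, 7, Hal, 1981), (23, 7, Hal, 2003), (23, 7, Hal, 2017), (23, 8, Quin, 1981), (23, 8, Quin, 2003), (23, 8, Quin, 2017)}
Selection sid != 35: {(18, 38, Jo, 1981), (18, 38, Jo, 1985), (18, 38, Jo, 2002), (18, 5, Zed, 1981), (18, 5, Zed, 1985), (18, 5, Zed, 2002), (23, 7, Hal, 1981), (23, 7, Hal, 2003), (23, 7, Hal, 2017), (23, 8, Quin, 1981), (23, 8, Quin, 2003), (23, 8, Quin, 2017)}
Projecting to sid, sname (8 duplicate(s) eliminated): {(38, Jo), (5, Zed), (7, Hal), (8, Quin)}
Taking the union: {(22, Ola), (22, Zed), (27, Eve), (37, Lee), (38, Jo), (5, Zed), (7, Hal), (7, Quin), (8, Quin), (9, Wes)}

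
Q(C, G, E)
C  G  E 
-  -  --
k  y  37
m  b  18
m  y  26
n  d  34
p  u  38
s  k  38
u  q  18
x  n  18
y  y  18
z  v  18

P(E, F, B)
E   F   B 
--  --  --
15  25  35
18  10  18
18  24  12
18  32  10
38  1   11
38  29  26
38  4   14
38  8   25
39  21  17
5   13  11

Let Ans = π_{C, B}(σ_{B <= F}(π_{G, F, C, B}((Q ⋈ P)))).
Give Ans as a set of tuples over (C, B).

Q ⋈ P (natural join on E): {(m, b, 18, 10, 18), (m, b, 18, 24, 12), (m, b, 18, 32, 10), (p, u, 38, 1, 11), (p, u, 38, 29, 26), (p, u, 38, 4, 14), (p, u, 38, 8, 25), (s, k, 38, 1, 11), (s, k, 38, 29, 26), (s, k, 38, 4, 14), (s, k, 38, 8, 25), (u, q, 18, 10, 18), (u, q, 18, 24, 12), (u, q, 18, 32, 10), (x, n, 18, 10, 18), (x, n, 18, 24, 12), (x, n, 18, 32, 10), (y, y, 18, 10, 18), (y, y, 18, 24, 12), (y, y, 18, 32, 10), (z, v, 18, 10, 18), (z, v, 18, 24, 12), (z, v, 18, 32, 10)}
π_{G, F, C, B} gives {(b, 10, m, 18), (b, 24, m, 12), (b, 32, m, 10), (k, 1, s, 11), (k, 29, s, 26), (k, 4, s, 14), (k, 8, s, 25), (n, 10, x, 18), (n, 24, x, 12), (n, 32, x, 10), (q, 10, u, 18), (q, 24, u, 12), (q, 32, u, 10), (u, 1, p, 11), (u, 29, p, 26), (u, 4, p, 14), (u, 8, p, 25), (v, 10, z, 18), (v, 24, z, 12), (v, 32, z, 10), (y, 10, y, 18), (y, 24, y, 12), (y, 32, y, 10)}.
σ[B <= F]: keep tuples satisfying B <= F → {(b, 24, m, 12), (b, 32, m, 10), (k, 29, s, 26), (n, 24, x, 12), (n, 32, x, 10), (q, 24, u, 12), (q, 32, u, 10), (u, 29, p, 26), (v, 24, z, 12), (v, 32, z, 10), (y, 24, y, 12), (y, 32, y, 10)}
π_{C, B} gives {(m, 10), (m, 12), (p, 26), (s, 26), (u, 10), (u, 12), (x, 10), (x, 12), (y, 10), (y, 12), (z, 10), (z, 12)}.

{(m, 10), (m, 12), (p, 26), (s, 26), (u, 10), (u, 12), (x, 10), (x, 12), (y, 10), (y, 12), (z, 10), (z, 12)}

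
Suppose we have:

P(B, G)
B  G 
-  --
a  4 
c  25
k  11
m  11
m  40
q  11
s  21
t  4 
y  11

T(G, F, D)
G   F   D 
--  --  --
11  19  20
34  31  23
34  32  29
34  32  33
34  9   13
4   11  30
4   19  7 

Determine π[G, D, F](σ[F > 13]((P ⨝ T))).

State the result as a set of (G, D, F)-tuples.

Natural join on G: {(a, 4, 11, 30), (a, 4, 19, 7), (k, 11, 19, 20), (m, 11, 19, 20), (q, 11, 19, 20), (t, 4, 11, 30), (t, 4, 19, 7), (y, 11, 19, 20)}
σ[F > 13]: keep tuples satisfying F > 13 → {(a, 4, 19, 7), (k, 11, 19, 20), (m, 11, 19, 20), (q, 11, 19, 20), (t, 4, 19, 7), (y, 11, 19, 20)}
Keep only column(s) G, D, F (4 duplicate(s) eliminated): {(11, 20, 19), (4, 7, 19)}

{(11, 20, 19), (4, 7, 19)}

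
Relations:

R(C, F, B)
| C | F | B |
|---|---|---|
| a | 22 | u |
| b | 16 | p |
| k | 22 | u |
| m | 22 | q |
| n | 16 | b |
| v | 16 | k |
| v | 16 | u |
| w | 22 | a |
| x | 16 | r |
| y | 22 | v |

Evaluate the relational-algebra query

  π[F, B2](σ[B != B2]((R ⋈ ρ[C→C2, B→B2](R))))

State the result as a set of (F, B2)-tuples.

ρ[C→C2, B→B2]: schema becomes (C2, F, B2); tuples unchanged.
Joining R and ρ[C→C2, B→B2](R) on F yields {(a, 22, u, a, u), (a, 22, u, k, u), (a, 22, u, m, q), (a, 22, u, w, a), (a, 22, u, y, v), (b, 16, p, b, p), (b, 16, p, n, b), (b, 16, p, v, k), (b, 16, p, v, u), (b, 16, p, x, r), (k, 22, u, a, u), (k, 22, u, k, u), (k, 22, u, m, q), (k, 22, u, w, a), (k, 22, u, y, v), (m, 22, q, a, u), (m, 22, q, k, u), (m, 22, q, m, q), (m, 22, q, w, a), (m, 22, q, y, v), (n, 16, b, b, p), (n, 16, b, n, b), (n, 16, b, v, k), (n, 16, b, v, u), (n, 16, b, x, r), (v, 16, k, b, p), (v, 16, k, n, b), (v, 16, k, v, k), (v, 16, k, v, u), (v, 16, k, x, r), (v, 16, u, b, p), (v, 16, u, n, b), (v, 16, u, v, k), (v, 16, u, v, u), (v, 16, u, x, r), (w, 22, a, a, u), (w, 22, a, k, u), (w, 22, a, m, q), (w, 22, a, w, a), (w, 22, a, y, v), (x, 16, r, b, p), (x, 16, r, n, b), (x, 16, r, v, k), (x, 16, r, v, u), (x, 16, r, x, r), (y, 22, v, a, u), (y, 22, v, k, u), (y, 22, v, m, q), (y, 22, v, w, a), (y, 22, v, y, v)}.
σ[B != B2]: keep tuples satisfying B != B2 → {(a, 22, u, m, q), (a, 22, u, w, a), (a, 22, u, y, v), (b, 16, p, n, b), (b, 16, p, v, k), (b, 16, p, v, u), (b, 16, p, x, r), (k, 22, u, m, q), (k, 22, u, w, a), (k, 22, u, y, v), (m, 22, q, a, u), (m, 22, q, k, u), (m, 22, q, w, a), (m, 22, q, y, v), (n, 16, b, b, p), (n, 16, b, v, k), (n, 16, b, v, u), (n, 16, b, x, r), (v, 16, k, b, p), (v, 16, k, n, b), (v, 16, k, v, u), (v, 16, k, x, r), (v, 16, u, b, p), (v, 16, u, n, b), (v, 16, u, v, k), (v, 16, u, x, r), (w, 22, a, a, u), (w, 22, a, k, u), (w, 22, a, m, q), (w, 22, a, y, v), (x, 16, r, b, p), (x, 16, r, n, b), (x, 16, r, v, k), (x, 16, r, v, u), (y, 22, v, a, u), (y, 22, v, k, u), (y, 22, v, m, q), (y, 22, v, w, a)}
Keep only column(s) F, B2 (29 duplicate(s) eliminated): {(16, b), (16, k), (16, p), (16, r), (16, u), (22, a), (22, q), (22, u), (22, v)}

{(16, b), (16, k), (16, p), (16, r), (16, u), (22, a), (22, q), (22, u), (22, v)}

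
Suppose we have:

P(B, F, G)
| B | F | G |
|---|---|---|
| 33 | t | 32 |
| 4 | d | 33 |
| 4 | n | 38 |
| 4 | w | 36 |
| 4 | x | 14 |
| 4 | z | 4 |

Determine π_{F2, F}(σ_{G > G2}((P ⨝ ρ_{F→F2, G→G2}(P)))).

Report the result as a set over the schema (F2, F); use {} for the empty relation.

{(d, n), (d, w), (w, n), (x, d), (x, n), (x, w), (z, d), (z, n), (z, w), (z, x)}

ρ[F→F2, G→G2]: schema becomes (B, F2, G2); tuples unchanged.
Natural join on B: {(33, t, 32, t, 32), (4, d, 33, d, 33), (4, d, 33, n, 38), (4, d, 33, w, 36), (4, d, 33, x, 14), (4, d, 33, z, 4), (4, n, 38, d, 33), (4, n, 38, n, 38), (4, n, 38, w, 36), (4, n, 38, x, 14), (4, n, 38, z, 4), (4, w, 36, d, 33), (4, w, 36, n, 38), (4, w, 36, w, 36), (4, w, 36, x, 14), (4, w, 36, z, 4), (4, x, 14, d, 33), (4, x, 14, n, 38), (4, x, 14, w, 36), (4, x, 14, x, 14), (4, x, 14, z, 4), (4, z, 4, d, 33), (4, z, 4, n, 38), (4, z, 4, w, 36), (4, z, 4, x, 14), (4, z, 4, z, 4)}
Apply σ_{G > G2}; surviving tuples: {(4, d, 33, x, 14), (4, d, 33, z, 4), (4, n, 38, d, 33), (4, n, 38, w, 36), (4, n, 38, x, 14), (4, n, 38, z, 4), (4, w, 36, d, 33), (4, w, 36, x, 14), (4, w, 36, z, 4), (4, x, 14, z, 4)}
π[F2, F]: project onto (F2, F) → {(d, n), (d, w), (w, n), (x, d), (x, n), (x, w), (z, d), (z, n), (z, w), (z, x)}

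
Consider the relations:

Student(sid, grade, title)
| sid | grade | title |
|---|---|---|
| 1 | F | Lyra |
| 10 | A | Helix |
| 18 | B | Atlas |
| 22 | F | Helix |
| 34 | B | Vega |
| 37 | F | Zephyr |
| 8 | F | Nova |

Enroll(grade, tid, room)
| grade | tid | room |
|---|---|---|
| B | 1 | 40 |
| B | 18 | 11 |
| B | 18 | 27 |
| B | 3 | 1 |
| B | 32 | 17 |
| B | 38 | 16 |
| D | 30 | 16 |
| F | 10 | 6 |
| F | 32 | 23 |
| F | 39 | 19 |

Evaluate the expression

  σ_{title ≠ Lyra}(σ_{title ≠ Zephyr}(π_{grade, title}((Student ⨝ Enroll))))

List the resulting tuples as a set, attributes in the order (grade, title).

{(B, Atlas), (B, Vega), (F, Helix), (F, Nova)}

Natural join on grade: {(1, F, Lyra, 10, 6), (1, F, Lyra, 32, 23), (1, F, Lyra, 39, 19), (18, B, Atlas, 1, 40), (18, B, Atlas, 18, 11), (18, B, Atlas, 18, 27), (18, B, Atlas, 3, 1), (18, B, Atlas, 32, 17), (18, B, Atlas, 38, 16), (22, F, Helix, 10, 6), (22, F, Helix, 32, 23), (22, F, Helix, 39, 19), (34, B, Vega, 1, 40), (34, B, Vega, 18, 11), (34, B, Vega, 18, 27), (34, B, Vega, 3, 1), (34, B, Vega, 32, 17), (34, B, Vega, 38, 16), (37, F, Zephyr, 10, 6), (37, F, Zephyr, 32, 23), (37, F, Zephyr, 39, 19), (8, F, Nova, 10, 6), (8, F, Nova, 32, 23), (8, F, Nova, 39, 19)}
Projecting to grade, title (18 duplicate(s) eliminated): {(B, Atlas), (B, Vega), (F, Helix), (F, Lyra), (F, Nova), (F, Zephyr)}
Apply σ_{title ≠ Zephyr}; surviving tuples: {(B, Atlas), (B, Vega), (F, Helix), (F, Lyra), (F, Nova)}
Apply σ_{title ≠ Lyra}; surviving tuples: {(B, Atlas), (B, Vega), (F, Helix), (F, Nova)}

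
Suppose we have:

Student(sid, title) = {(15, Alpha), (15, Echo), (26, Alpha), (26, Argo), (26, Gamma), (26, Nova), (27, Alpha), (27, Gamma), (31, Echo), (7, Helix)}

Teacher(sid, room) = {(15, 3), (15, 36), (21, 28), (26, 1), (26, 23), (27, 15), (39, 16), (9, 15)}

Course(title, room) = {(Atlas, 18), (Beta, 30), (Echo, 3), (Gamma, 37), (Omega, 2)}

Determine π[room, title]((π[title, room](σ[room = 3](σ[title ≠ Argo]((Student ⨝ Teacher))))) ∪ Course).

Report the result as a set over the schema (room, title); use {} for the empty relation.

{(18, Atlas), (2, Omega), (3, Alpha), (3, Echo), (30, Beta), (37, Gamma)}

Natural join on sid: {(15, Alpha, 3), (15, Alpha, 36), (15, Echo, 3), (15, Echo, 36), (26, Alpha, 1), (26, Alpha, 23), (26, Argo, 1), (26, Argo, 23), (26, Gamma, 1), (26, Gamma, 23), (26, Nova, 1), (26, Nova, 23), (27, Alpha, 15), (27, Gamma, 15)}
Selection title ≠ Argo: {(15, Alpha, 3), (15, Alpha, 36), (15, Echo, 3), (15, Echo, 36), (26, Alpha, 1), (26, Alpha, 23), (26, Gamma, 1), (26, Gamma, 23), (26, Nova, 1), (26, Nova, 23), (27, Alpha, 15), (27, Gamma, 15)}
Selection room = 3: {(15, Alpha, 3), (15, Echo, 3)}
π_{title, room} gives {(Alpha, 3), (Echo, 3)}.
Set union of the two operands is {(Alpha, 3), (Atlas, 18), (Beta, 30), (Echo, 3), (Gamma, 37), (Omega, 2)}.
π_{room, title} gives {(18, Atlas), (2, Omega), (3, Alpha), (3, Echo), (30, Beta), (37, Gamma)}.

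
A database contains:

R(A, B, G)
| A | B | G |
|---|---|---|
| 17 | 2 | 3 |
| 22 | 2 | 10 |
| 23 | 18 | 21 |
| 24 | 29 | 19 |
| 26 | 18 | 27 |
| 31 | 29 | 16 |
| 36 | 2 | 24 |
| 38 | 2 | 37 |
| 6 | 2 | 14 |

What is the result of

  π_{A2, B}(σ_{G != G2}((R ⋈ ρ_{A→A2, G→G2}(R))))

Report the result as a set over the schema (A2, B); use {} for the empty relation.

ρ[A→A2, G→G2]: schema becomes (A2, B, G2); tuples unchanged.
Joining R and ρ_{A→A2, G→G2}(R) on B yields {(17, 2, 3, 17, 3), (17, 2, 3, 22, 10), (17, 2, 3, 36, 24), (17, 2, 3, 38, 37), (17, 2, 3, 6, 14), (22, 2, 10, 17, 3), (22, 2, 10, 22, 10), (22, 2, 10, 36, 24), (22, 2, 10, 38, 37), (22, 2, 10, 6, 14), (23, 18, 21, 23, 21), (23, 18, 21, 26, 27), (24, 29, 19, 24, 19), (24, 29, 19, 31, 16), (26, 18, 27, 23, 21), (26, 18, 27, 26, 27), (31, 29, 16, 24, 19), (31, 29, 16, 31, 16), (36, 2, 24, 17, 3), (36, 2, 24, 22, 10), (36, 2, 24, 36, 24), (36, 2, 24, 38, 37), (36, 2, 24, 6, 14), (38, 2, 37, 17, 3), (38, 2, 37, 22, 10), (38, 2, 37, 36, 24), (38, 2, 37, 38, 37), (38, 2, 37, 6, 14), (6, 2, 14, 17, 3), (6, 2, 14, 22, 10), (6, 2, 14, 36, 24), (6, 2, 14, 38, 37), (6, 2, 14, 6, 14)}.
Apply σ_{G != G2}; surviving tuples: {(17, 2, 3, 22, 10), (17, 2, 3, 36, 24), (17, 2, 3, 38, 37), (17, 2, 3, 6, 14), (22, 2, 10, 17, 3), (22, 2, 10, 36, 24), (22, 2, 10, 38, 37), (22, 2, 10, 6, 14), (23, 18, 21, 26, 27), (24, 29, 19, 31, 16), (26, 18, 27, 23, 21), (31, 29, 16, 24, 19), (36, 2, 24, 17, 3), (36, 2, 24, 22, 10), (36, 2, 24, 38, 37), (36, 2, 24, 6, 14), (38, 2, 37, 17, 3), (38, 2, 37, 22, 10), (38, 2, 37, 36, 24), (38, 2, 37, 6, 14), (6, 2, 14, 17, 3), (6, 2, 14, 22, 10), (6, 2, 14, 36, 24), (6, 2, 14, 38, 37)}
π_{A2, B} gives {(17, 2), (22, 2), (23, 18), (24, 29), (26, 18), (31, 29), (36, 2), (38, 2), (6, 2)} (15 duplicate(s) eliminated).

{(17, 2), (22, 2), (23, 18), (24, 29), (26, 18), (31, 29), (36, 2), (38, 2), (6, 2)}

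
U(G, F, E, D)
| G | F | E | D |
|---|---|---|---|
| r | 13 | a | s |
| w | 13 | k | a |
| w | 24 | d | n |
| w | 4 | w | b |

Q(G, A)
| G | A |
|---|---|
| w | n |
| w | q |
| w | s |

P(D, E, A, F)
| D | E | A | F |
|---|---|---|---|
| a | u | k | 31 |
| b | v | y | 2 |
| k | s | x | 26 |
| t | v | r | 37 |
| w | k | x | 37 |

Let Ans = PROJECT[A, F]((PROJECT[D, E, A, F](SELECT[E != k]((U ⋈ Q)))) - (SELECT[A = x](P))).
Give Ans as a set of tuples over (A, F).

U ⋈ Q (natural join on G): {(w, 13, k, a, n), (w, 13, k, a, q), (w, 13, k, a, s), (w, 24, d, n, n), (w, 24, d, n, q), (w, 24, d, n, s), (w, 4, w, b, n), (w, 4, w, b, q), (w, 4, w, b, s)}
Selection E != k: {(w, 24, d, n, n), (w, 24, d, n, q), (w, 24, d, n, s), (w, 4, w, b, n), (w, 4, w, b, q), (w, 4, w, b, s)}
π[D, E, A, F]: project onto (D, E, A, F) → {(b, w, n, 4), (b, w, q, 4), (b, w, s, 4), (n, d, n, 24), (n, d, q, 24), (n, d, s, 24)}
Selection A = x: {(k, s, x, 26), (w, k, x, 37)}
Taking the difference: {(b, w, n, 4), (b, w, q, 4), (b, w, s, 4), (n, d, n, 24), (n, d, q, 24), (n, d, s, 24)}
π[A, F]: project onto (A, F) → {(n, 24), (n, 4), (q, 24), (q, 4), (s, 24), (s, 4)}

{(n, 24), (n, 4), (q, 24), (q, 4), (s, 24), (s, 4)}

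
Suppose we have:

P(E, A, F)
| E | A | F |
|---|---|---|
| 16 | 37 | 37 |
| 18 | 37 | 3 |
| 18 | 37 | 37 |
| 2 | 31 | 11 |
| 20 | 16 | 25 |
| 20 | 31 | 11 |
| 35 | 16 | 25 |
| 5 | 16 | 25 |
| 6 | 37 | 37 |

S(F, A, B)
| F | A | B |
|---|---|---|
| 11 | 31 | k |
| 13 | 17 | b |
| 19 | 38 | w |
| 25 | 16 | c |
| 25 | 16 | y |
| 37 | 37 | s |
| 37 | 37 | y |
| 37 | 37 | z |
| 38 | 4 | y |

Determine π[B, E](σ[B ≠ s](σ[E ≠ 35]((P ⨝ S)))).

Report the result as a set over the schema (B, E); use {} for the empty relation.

Natural join on A, F: {(16, 37, 37, s), (16, 37, 37, y), (16, 37, 37, z), (18, 37, 37, s), (18, 37, 37, y), (18, 37, 37, z), (2, 31, 11, k), (20, 16, 25, c), (20, 16, 25, y), (20, 31, 11, k), (35, 16, 25, c), (35, 16, 25, y), (5, 16, 25, c), (5, 16, 25, y), (6, 37, 37, s), (6, 37, 37, y), (6, 37, 37, z)}
σ[E ≠ 35]: keep tuples satisfying E ≠ 35 → {(16, 37, 37, s), (16, 37, 37, y), (16, 37, 37, z), (18, 37, 37, s), (18, 37, 37, y), (18, 37, 37, z), (2, 31, 11, k), (20, 16, 25, c), (20, 16, 25, y), (20, 31, 11, k), (5, 16, 25, c), (5, 16, 25, y), (6, 37, 37, s), (6, 37, 37, y), (6, 37, 37, z)}
σ[B ≠ s]: keep tuples satisfying B ≠ s → {(16, 37, 37, y), (16, 37, 37, z), (18, 37, 37, y), (18, 37, 37, z), (2, 31, 11, k), (20, 16, 25, c), (20, 16, 25, y), (20, 31, 11, k), (5, 16, 25, c), (5, 16, 25, y), (6, 37, 37, y), (6, 37, 37, z)}
π[B, E]: project onto (B, E) → {(c, 20), (c, 5), (k, 2), (k, 20), (y, 16), (y, 18), (y, 20), (y, 5), (y, 6), (z, 16), (z, 18), (z, 6)}

{(c, 20), (c, 5), (k, 2), (k, 20), (y, 16), (y, 18), (y, 20), (y, 5), (y, 6), (z, 16), (z, 18), (z, 6)}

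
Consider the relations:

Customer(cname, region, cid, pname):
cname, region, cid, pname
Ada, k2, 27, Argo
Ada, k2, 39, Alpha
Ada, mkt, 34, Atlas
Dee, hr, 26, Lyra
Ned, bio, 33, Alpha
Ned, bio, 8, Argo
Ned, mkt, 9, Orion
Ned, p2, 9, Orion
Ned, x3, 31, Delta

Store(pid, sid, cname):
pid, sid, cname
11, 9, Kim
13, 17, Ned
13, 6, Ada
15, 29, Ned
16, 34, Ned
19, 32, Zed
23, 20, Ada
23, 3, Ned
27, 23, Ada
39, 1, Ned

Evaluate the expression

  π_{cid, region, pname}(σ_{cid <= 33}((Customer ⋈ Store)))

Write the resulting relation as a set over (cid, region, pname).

{(27, k2, Argo), (31, x3, Delta), (33, bio, Alpha), (8, bio, Argo), (9, mkt, Orion), (9, p2, Orion)}

Natural join on cname: {(Ada, k2, 27, Argo, 13, 6), (Ada, k2, 27, Argo, 23, 20), (Ada, k2, 27, Argo, 27, 23), (Ada, k2, 39, Alpha, 13, 6), (Ada, k2, 39, Alpha, 23, 20), (Ada, k2, 39, Alpha, 27, 23), (Ada, mkt, 34, Atlas, 13, 6), (Ada, mkt, 34, Atlas, 23, 20), (Ada, mkt, 34, Atlas, 27, 23), (Ned, bio, 33, Alpha, 13, 17), (Ned, bio, 33, Alpha, 15, 29), (Ned, bio, 33, Alpha, 16, 34), (Ned, bio, 33, Alpha, 23, 3), (Ned, bio, 33, Alpha, 39, 1), (Ned, bio, 8, Argo, 13, 17), (Ned, bio, 8, Argo, 15, 29), (Ned, bio, 8, Argo, 16, 34), (Ned, bio, 8, Argo, 23, 3), (Ned, bio, 8, Argo, 39, 1), (Ned, mkt, 9, Orion, 13, 17), (Ned, mkt, 9, Orion, 15, 29), (Ned, mkt, 9, Orion, 16, 34), (Ned, mkt, 9, Orion, 23, 3), (Ned, mkt, 9, Orion, 39, 1), (Ned, p2, 9, Orion, 13, 17), (Ned, p2, 9, Orion, 15, 29), (Ned, p2, 9, Orion, 16, 34), (Ned, p2, 9, Orion, 23, 3), (Ned, p2, 9, Orion, 39, 1), (Ned, x3, 31, Delta, 13, 17), (Ned, x3, 31, Delta, 15, 29), (Ned, x3, 31, Delta, 16, 34), (Ned, x3, 31, Delta, 23, 3), (Ned, x3, 31, Delta, 39, 1)}
Selection cid <= 33: {(Ada, k2, 27, Argo, 13, 6), (Ada, k2, 27, Argo, 23, 20), (Ada, k2, 27, Argo, 27, 23), (Ned, bio, 33, Alpha, 13, 17), (Ned, bio, 33, Alpha, 15, 29), (Ned, bio, 33, Alpha, 16, 34), (Ned, bio, 33, Alpha, 23, 3), (Ned, bio, 33, Alpha, 39, 1), (Ned, bio, 8, Argo, 13, 17), (Ned, bio, 8, Argo, 15, 29), (Ned, bio, 8, Argo, 16, 34), (Ned, bio, 8, Argo, 23, 3), (Ned, bio, 8, Argo, 39, 1), (Ned, mkt, 9, Orion, 13, 17), (Ned, mkt, 9, Orion, 15, 29), (Ned, mkt, 9, Orion, 16, 34), (Ned, mkt, 9, Orion, 23, 3), (Ned, mkt, 9, Orion, 39, 1), (Ned, p2, 9, Orion, 13, 17), (Ned, p2, 9, Orion, 15, 29), (Ned, p2, 9, Orion, 16, 34), (Ned, p2, 9, Orion, 23, 3), (Ned, p2, 9, Orion, 39, 1), (Ned, x3, 31, Delta, 13, 17), (Ned, x3, 31, Delta, 15, 29), (Ned, x3, 31, Delta, 16, 34), (Ned, x3, 31, Delta, 23, 3), (Ned, x3, 31, Delta, 39, 1)}
Keep only column(s) cid, region, pname (22 duplicate(s) eliminated): {(27, k2, Argo), (31, x3, Delta), (33, bio, Alpha), (8, bio, Argo), (9, mkt, Orion), (9, p2, Orion)}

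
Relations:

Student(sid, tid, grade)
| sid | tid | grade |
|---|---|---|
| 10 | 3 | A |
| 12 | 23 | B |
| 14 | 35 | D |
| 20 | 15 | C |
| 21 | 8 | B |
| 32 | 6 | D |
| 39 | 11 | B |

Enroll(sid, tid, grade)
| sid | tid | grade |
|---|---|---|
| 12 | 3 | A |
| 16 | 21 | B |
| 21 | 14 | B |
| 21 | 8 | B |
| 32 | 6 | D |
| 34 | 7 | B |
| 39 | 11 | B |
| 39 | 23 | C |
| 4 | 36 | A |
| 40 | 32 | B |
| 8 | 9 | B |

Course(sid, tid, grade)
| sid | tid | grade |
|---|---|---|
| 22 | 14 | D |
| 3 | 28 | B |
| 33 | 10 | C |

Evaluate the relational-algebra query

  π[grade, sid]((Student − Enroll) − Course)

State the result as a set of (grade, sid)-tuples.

Set difference of the two operands is {(10, 3, A), (12, 23, B), (14, 35, D), (20, 15, C)}.
Set difference of the two operands is {(10, 3, A), (12, 23, B), (14, 35, D), (20, 15, C)}.
Projecting to grade, sid: {(A, 10), (B, 12), (C, 20), (D, 14)}

{(A, 10), (B, 12), (C, 20), (D, 14)}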